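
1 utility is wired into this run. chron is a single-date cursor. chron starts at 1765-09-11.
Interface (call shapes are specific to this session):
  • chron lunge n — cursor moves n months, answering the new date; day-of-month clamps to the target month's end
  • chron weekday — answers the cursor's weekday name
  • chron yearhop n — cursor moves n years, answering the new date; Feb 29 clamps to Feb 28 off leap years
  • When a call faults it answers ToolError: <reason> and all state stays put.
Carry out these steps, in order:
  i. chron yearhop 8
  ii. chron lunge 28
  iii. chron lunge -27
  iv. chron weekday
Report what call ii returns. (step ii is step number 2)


CALL chron yearhop[n: 8]
RET  1773-09-11
CALL chron lunge[n: 28]
RET  1776-01-11
CALL chron lunge[n: -27]
RET  1773-10-11
CALL chron weekday[]
RET  Monday

Answer: 1776-01-11


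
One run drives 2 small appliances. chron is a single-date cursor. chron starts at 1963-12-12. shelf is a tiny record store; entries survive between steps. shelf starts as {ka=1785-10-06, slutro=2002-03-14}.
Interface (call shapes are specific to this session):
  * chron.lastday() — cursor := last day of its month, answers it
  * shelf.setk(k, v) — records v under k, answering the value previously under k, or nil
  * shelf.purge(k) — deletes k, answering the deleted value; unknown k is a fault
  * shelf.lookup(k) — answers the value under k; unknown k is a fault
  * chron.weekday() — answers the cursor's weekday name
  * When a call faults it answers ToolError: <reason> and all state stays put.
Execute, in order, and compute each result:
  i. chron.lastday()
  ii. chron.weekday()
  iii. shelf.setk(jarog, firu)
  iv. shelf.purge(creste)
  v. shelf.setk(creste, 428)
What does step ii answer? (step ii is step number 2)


// chron.lastday() => 1963-12-31
// chron.weekday() => Tuesday
// shelf.setk(k='jarog', v='firu') => nil
// shelf.purge(k='creste') => ToolError: no such key creste
// shelf.setk(k='creste', v='428') => nil

Answer: Tuesday


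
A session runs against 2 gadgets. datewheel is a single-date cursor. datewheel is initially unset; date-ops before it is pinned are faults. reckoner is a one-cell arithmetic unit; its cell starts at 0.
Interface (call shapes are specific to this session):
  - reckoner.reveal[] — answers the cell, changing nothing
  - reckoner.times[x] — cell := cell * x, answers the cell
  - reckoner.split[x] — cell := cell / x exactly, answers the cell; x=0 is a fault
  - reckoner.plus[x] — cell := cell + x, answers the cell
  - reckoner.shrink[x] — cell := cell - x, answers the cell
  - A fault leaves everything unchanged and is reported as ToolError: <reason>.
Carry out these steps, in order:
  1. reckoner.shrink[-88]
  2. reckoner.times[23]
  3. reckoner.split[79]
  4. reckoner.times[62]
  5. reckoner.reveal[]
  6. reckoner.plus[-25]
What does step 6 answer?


Answer: 123513/79

Derivation:
! shrink(x: -88) ~> 88
! times(x: 23) ~> 2024
! split(x: 79) ~> 2024/79
! times(x: 62) ~> 125488/79
! reveal() ~> 125488/79
! plus(x: -25) ~> 123513/79


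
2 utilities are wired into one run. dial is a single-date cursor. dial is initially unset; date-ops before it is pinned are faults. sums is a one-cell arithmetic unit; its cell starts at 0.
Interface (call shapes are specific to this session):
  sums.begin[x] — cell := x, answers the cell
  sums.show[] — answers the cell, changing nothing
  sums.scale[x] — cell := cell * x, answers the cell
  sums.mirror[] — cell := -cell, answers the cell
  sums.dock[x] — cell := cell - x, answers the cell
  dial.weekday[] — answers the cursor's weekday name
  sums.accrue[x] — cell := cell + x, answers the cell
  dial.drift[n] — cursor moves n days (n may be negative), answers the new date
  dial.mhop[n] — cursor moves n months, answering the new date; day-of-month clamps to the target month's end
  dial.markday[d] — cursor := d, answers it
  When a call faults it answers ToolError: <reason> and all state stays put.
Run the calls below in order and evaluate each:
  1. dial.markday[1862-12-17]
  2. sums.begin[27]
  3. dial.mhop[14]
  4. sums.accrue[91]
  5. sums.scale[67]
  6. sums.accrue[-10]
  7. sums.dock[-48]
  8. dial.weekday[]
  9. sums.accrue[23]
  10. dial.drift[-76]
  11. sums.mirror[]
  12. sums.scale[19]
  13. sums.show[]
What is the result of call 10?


Step: dial.markday[d: 1862-12-17]
Result: 1862-12-17
Step: sums.begin[x: 27]
Result: 27
Step: dial.mhop[n: 14]
Result: 1864-02-17
Step: sums.accrue[x: 91]
Result: 118
Step: sums.scale[x: 67]
Result: 7906
Step: sums.accrue[x: -10]
Result: 7896
Step: sums.dock[x: -48]
Result: 7944
Step: dial.weekday[]
Result: Wednesday
Step: sums.accrue[x: 23]
Result: 7967
Step: dial.drift[n: -76]
Result: 1863-12-03
Step: sums.mirror[]
Result: -7967
Step: sums.scale[x: 19]
Result: -151373
Step: sums.show[]
Result: -151373

Answer: 1863-12-03


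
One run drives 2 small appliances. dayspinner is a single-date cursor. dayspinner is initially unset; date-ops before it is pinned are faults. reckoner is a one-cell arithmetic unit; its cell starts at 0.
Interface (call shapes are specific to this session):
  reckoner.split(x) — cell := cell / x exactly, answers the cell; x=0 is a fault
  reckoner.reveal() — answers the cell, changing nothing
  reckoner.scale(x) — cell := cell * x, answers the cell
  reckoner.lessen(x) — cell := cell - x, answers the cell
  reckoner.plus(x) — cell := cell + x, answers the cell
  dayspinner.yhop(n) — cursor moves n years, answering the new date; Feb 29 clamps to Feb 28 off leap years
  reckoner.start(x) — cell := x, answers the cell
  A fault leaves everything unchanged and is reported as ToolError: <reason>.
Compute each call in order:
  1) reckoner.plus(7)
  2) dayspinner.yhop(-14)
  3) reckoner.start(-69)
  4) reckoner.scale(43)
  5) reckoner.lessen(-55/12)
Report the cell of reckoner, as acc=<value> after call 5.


·→ reckoner.plus(7)
·← 7
·→ dayspinner.yhop(-14)
·← ToolError: no date set
·→ reckoner.start(-69)
·← -69
·→ reckoner.scale(43)
·← -2967
·→ reckoner.lessen(-55/12)
·← -35549/12

Answer: acc=-35549/12


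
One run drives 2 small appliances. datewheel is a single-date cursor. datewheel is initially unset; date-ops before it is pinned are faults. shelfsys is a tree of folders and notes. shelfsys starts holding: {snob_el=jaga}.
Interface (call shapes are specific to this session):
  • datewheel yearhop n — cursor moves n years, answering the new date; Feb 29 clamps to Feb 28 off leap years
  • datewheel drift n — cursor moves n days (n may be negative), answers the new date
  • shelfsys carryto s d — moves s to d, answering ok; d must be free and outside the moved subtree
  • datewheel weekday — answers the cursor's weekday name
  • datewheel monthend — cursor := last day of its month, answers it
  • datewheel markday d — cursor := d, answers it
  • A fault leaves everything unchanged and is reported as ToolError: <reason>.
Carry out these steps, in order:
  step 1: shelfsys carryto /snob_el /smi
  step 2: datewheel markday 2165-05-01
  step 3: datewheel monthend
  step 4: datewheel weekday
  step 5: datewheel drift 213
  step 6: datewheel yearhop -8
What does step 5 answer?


Invoking shelfsys carryto on s→/snob_el, d→/smi, yielding ok.
Using datewheel markday on d→2165-05-01, giving 2165-05-01.
Calling datewheel monthend(), and see 2165-05-31.
Using datewheel weekday(), → Friday.
Using datewheel drift on n→213, and get 2165-12-30.
I call datewheel yearhop on n→-8, giving 2157-12-30.

Answer: 2165-12-30


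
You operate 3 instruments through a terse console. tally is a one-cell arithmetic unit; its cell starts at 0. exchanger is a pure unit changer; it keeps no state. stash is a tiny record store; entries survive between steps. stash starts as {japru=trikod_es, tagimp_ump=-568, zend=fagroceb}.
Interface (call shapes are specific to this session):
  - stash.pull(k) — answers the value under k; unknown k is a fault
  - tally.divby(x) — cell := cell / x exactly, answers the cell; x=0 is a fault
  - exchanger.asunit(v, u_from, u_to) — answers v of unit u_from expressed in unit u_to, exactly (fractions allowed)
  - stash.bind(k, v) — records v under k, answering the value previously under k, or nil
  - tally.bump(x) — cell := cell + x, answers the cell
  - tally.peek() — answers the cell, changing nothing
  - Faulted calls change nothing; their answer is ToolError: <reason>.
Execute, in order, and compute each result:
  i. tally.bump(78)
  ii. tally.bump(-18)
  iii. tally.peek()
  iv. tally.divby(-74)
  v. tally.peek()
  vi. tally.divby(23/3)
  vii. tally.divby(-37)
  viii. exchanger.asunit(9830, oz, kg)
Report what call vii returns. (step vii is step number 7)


CALL tally.bump[x: 78]
RET  78
CALL tally.bump[x: -18]
RET  60
CALL tally.peek[]
RET  60
CALL tally.divby[x: -74]
RET  -30/37
CALL tally.peek[]
RET  -30/37
CALL tally.divby[x: 23/3]
RET  -90/851
CALL tally.divby[x: -37]
RET  90/31487
CALL exchanger.asunit[v: 9830; u_from: oz; u_to: kg]
RET  44588129971/160000000

Answer: 90/31487


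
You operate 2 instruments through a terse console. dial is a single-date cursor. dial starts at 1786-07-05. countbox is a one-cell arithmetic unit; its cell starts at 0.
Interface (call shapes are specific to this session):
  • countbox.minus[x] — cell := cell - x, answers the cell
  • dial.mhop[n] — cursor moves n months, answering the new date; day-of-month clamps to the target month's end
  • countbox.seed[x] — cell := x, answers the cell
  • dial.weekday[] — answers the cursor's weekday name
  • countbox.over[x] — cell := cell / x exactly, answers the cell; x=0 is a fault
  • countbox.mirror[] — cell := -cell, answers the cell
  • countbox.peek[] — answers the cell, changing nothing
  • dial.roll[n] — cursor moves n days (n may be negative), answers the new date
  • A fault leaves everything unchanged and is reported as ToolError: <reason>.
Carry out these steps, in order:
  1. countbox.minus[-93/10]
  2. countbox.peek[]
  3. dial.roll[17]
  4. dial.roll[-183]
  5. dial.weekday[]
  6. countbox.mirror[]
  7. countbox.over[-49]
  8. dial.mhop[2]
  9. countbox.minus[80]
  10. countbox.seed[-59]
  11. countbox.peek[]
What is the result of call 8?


Invoking minus(x=-93/10), which returns 93/10.
I invoke peek(), and observe 93/10.
Using roll(n=17): 1786-07-22.
I try roll(n=-183), — result: 1786-01-20.
Now I run weekday, yielding Friday.
Using mirror, → -93/10.
I try over(x=-49), and get 93/490.
Then mhop(n=2), yielding 1786-03-20.
I invoke minus(x=80), and get -39107/490.
Invoking seed(x=-59), which returns -59.
I run peek, → -59.

Answer: 1786-03-20


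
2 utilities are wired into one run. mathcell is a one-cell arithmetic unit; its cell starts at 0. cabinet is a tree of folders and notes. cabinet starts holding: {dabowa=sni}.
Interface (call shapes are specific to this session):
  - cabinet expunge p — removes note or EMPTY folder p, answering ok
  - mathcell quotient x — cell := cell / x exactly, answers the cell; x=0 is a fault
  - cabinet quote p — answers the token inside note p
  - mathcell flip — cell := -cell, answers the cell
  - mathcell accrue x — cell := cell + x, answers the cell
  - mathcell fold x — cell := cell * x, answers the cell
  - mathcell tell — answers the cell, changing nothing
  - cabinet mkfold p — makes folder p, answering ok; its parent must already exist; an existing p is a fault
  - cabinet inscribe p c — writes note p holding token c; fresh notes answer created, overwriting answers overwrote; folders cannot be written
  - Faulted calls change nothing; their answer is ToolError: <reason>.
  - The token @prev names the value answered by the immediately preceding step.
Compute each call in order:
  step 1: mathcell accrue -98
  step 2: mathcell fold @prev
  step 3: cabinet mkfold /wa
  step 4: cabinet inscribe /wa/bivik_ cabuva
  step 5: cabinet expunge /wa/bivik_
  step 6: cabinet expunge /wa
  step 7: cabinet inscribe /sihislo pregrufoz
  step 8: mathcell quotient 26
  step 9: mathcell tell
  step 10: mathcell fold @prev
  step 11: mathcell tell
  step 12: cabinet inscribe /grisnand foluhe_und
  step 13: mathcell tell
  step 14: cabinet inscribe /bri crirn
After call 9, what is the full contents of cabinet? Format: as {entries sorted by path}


→ mathcell accrue(-98)
← -98
→ mathcell fold(@prev)
← 9604
→ cabinet mkfold(/wa)
← ok
→ cabinet inscribe(/wa/bivik_, cabuva)
← created
→ cabinet expunge(/wa/bivik_)
← ok
→ cabinet expunge(/wa)
← ok
→ cabinet inscribe(/sihislo, pregrufoz)
← created
→ mathcell quotient(26)
← 4802/13
→ mathcell tell()
← 4802/13
→ mathcell fold(@prev)
← 23059204/169
→ mathcell tell()
← 23059204/169
→ cabinet inscribe(/grisnand, foluhe_und)
← created
→ mathcell tell()
← 23059204/169
→ cabinet inscribe(/bri, crirn)
← created

Answer: {dabowa=sni, sihislo=pregrufoz}


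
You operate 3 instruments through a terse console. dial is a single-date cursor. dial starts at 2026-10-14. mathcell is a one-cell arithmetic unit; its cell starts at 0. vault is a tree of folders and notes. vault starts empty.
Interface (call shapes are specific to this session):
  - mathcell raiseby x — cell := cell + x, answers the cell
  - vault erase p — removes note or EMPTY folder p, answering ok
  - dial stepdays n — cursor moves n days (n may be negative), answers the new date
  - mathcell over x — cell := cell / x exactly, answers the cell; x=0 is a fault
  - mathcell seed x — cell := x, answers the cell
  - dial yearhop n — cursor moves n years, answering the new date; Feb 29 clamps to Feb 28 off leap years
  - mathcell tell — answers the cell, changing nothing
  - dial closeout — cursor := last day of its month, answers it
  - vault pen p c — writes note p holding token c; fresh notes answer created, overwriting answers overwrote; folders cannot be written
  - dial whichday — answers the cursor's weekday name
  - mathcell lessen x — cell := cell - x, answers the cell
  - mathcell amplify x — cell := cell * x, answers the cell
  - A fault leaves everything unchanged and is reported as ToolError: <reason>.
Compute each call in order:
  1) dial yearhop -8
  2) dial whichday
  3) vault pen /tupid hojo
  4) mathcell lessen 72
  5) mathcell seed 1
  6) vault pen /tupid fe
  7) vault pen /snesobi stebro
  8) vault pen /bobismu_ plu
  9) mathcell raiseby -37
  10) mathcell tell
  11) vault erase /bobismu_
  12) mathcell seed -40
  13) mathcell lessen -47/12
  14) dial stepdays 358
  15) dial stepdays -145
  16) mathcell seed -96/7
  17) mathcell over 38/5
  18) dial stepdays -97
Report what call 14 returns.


>>> dial yearhop n→-8
= 2018-10-14
>>> dial whichday
= Sunday
>>> vault pen p→/tupid c→hojo
= created
>>> mathcell lessen x→72
= -72
>>> mathcell seed x→1
= 1
>>> vault pen p→/tupid c→fe
= overwrote
>>> vault pen p→/snesobi c→stebro
= created
>>> vault pen p→/bobismu_ c→plu
= created
>>> mathcell raiseby x→-37
= -36
>>> mathcell tell
= -36
>>> vault erase p→/bobismu_
= ok
>>> mathcell seed x→-40
= -40
>>> mathcell lessen x→-47/12
= -433/12
>>> dial stepdays n→358
= 2019-10-07
>>> dial stepdays n→-145
= 2019-05-15
>>> mathcell seed x→-96/7
= -96/7
>>> mathcell over x→38/5
= -240/133
>>> dial stepdays n→-97
= 2019-02-07

Answer: 2019-10-07


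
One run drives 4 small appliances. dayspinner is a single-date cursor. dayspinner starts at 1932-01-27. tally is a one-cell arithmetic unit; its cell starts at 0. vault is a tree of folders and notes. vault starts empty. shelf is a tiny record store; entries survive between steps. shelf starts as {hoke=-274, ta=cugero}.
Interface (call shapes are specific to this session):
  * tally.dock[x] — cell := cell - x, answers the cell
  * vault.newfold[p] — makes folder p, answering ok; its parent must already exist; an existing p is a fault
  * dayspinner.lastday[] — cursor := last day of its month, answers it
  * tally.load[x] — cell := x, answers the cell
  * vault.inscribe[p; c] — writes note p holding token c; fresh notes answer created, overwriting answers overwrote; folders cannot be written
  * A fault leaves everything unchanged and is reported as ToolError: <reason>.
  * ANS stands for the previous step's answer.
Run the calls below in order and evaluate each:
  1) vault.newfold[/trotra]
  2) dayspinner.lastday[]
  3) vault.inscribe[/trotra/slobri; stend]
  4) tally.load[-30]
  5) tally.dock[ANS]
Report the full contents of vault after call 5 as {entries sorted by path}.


~$ newfold /trotra
  ok
~$ lastday
  1932-01-31
~$ inscribe /trotra/slobri stend
  created
~$ load -30
  -30
~$ dock ANS
  0

Answer: {trotra/, trotra/slobri=stend}


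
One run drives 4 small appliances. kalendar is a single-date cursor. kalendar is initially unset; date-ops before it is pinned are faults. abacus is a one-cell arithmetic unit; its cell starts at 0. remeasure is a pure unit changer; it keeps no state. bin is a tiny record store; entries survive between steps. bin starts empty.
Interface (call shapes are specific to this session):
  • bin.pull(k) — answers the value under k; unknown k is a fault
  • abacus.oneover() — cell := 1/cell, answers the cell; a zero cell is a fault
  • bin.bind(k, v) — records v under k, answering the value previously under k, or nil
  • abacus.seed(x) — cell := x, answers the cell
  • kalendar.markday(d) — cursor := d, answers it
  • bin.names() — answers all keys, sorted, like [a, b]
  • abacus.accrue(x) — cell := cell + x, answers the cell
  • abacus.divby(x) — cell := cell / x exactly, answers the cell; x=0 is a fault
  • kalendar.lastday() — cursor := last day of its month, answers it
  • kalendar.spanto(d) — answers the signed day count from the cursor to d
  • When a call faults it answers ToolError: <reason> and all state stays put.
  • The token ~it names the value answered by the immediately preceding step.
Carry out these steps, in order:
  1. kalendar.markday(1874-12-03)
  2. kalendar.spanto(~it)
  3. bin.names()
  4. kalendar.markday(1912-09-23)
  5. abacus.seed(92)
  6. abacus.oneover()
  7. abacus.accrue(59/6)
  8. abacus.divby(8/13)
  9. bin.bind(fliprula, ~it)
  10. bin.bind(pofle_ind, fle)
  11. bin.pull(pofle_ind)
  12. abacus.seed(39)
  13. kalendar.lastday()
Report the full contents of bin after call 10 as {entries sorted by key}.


·→ kalendar.markday(d→1874-12-03)
·← 1874-12-03
·→ kalendar.spanto(d→~it)
·← 0
·→ bin.names()
·← []
·→ kalendar.markday(d→1912-09-23)
·← 1912-09-23
·→ abacus.seed(x→92)
·← 92
·→ abacus.oneover()
·← 1/92
·→ abacus.accrue(x→59/6)
·← 2717/276
·→ abacus.divby(x→8/13)
·← 35321/2208
·→ bin.bind(k→fliprula, v→~it)
·← nil
·→ bin.bind(k→pofle_ind, v→fle)
·← nil
·→ bin.pull(k→pofle_ind)
·← fle
·→ abacus.seed(x→39)
·← 39
·→ kalendar.lastday()
·← 1912-09-30

Answer: {fliprula=35321/2208, pofle_ind=fle}


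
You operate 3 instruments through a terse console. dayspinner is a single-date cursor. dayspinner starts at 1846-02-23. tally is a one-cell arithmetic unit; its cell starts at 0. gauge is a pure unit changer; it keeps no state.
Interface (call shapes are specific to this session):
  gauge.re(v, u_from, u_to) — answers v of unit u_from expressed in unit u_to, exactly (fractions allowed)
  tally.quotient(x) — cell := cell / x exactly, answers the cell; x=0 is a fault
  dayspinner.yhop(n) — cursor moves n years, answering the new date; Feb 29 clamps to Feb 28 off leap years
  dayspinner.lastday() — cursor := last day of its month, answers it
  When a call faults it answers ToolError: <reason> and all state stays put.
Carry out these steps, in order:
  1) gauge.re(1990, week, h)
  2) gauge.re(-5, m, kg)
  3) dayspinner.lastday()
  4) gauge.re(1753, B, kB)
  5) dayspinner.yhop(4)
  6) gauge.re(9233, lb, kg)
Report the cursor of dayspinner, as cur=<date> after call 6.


Answer: cur=1850-02-28

Derivation:
Next I call gauge.re with v='1990', u_from='week', u_to='h', which returns 334320.
Next I call gauge.re with v='-5', u_from='m', u_to='kg', — result: ToolError: incompatible units.
I use dayspinner.lastday, giving 1846-02-28.
Invoking gauge.re with v='1753', u_from='B', u_to='kB', and get 1753/1000.
Now I run dayspinner.yhop with n='4', — result: 1850-02-28.
Calling gauge.re with v='9233', u_from='lb', u_to='kg', and get 418801835221/100000000.


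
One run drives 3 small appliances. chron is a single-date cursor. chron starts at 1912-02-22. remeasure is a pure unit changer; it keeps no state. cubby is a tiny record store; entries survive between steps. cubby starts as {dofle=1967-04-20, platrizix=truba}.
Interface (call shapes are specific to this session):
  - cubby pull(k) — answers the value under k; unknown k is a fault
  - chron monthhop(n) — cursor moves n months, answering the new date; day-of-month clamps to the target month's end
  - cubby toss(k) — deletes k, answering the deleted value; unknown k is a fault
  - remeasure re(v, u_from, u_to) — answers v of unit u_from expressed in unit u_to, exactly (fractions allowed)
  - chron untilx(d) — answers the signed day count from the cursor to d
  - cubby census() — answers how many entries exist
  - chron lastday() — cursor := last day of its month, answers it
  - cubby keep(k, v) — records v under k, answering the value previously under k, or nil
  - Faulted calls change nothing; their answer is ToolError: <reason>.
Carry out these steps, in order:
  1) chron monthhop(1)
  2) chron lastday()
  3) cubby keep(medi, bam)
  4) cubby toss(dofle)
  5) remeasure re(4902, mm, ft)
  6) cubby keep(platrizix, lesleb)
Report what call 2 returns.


Answer: 1912-03-31

Derivation:
·→ chron monthhop(n=1)
·← 1912-03-22
·→ chron lastday()
·← 1912-03-31
·→ cubby keep(k=medi, v=bam)
·← nil
·→ cubby toss(k=dofle)
·← 1967-04-20
·→ remeasure re(v=4902, u_from=mm, u_to=ft)
·← 4085/254
·→ cubby keep(k=platrizix, v=lesleb)
·← truba


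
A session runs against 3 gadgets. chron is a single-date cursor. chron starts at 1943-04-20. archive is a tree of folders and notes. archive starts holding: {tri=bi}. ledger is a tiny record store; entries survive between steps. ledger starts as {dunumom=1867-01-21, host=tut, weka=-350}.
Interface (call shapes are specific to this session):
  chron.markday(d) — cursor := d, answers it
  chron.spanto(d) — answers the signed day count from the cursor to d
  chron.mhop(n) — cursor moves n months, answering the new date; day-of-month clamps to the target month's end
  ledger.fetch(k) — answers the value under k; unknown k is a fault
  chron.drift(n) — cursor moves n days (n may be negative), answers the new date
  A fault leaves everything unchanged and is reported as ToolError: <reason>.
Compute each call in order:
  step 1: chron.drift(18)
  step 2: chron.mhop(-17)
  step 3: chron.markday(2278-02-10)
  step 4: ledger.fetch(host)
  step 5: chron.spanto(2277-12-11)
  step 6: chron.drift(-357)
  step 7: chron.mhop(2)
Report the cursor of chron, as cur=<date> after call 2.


-- chron.drift(18) : 1943-05-08
-- chron.mhop(-17) : 1941-12-08
-- chron.markday(2278-02-10) : 2278-02-10
-- ledger.fetch(host) : tut
-- chron.spanto(2277-12-11) : -61
-- chron.drift(-357) : 2277-02-18
-- chron.mhop(2) : 2277-04-18

Answer: cur=1941-12-08


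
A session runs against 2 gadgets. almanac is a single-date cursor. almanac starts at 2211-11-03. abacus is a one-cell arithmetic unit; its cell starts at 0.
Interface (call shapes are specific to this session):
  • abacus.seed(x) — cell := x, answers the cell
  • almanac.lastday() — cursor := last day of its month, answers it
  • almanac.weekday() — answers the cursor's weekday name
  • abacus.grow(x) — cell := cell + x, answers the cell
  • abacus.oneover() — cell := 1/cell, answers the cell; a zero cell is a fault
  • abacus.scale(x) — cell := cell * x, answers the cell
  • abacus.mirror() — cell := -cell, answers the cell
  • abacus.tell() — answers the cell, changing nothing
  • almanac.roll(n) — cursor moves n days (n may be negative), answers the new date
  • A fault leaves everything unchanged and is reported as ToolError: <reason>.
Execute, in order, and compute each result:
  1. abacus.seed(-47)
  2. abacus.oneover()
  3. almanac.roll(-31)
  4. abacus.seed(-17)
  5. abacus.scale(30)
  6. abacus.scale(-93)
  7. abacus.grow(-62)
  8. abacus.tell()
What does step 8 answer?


Answer: 47368

Derivation:
I try seed on x: -47, yielding -47.
Next I call oneover(): -1/47.
I use roll on n: -31, which returns 2211-10-03.
I invoke seed on x: -17, — result: -17.
Next I call scale on x: 30, and observe -510.
I call scale on x: -93, and get 47430.
I invoke grow on x: -62, and see 47368.
I use tell, → 47368.


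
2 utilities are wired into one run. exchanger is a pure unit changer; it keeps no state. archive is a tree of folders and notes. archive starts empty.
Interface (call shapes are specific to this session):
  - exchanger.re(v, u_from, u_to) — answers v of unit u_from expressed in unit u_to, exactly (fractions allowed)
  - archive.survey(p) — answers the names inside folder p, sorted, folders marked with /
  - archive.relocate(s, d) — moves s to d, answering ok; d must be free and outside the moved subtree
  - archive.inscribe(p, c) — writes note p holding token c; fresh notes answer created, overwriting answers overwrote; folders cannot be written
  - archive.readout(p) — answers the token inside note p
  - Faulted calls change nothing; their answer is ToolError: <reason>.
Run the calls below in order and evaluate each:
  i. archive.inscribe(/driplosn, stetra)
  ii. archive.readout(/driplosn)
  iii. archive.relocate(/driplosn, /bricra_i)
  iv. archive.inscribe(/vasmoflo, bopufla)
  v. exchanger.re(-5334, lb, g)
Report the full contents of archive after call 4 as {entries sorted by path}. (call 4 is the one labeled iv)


Answer: {bricra_i=stetra, vasmoflo=bopufla}

Derivation:
[in] archive.inscribe p→/driplosn c→stetra
:: created
[in] archive.readout p→/driplosn
:: stetra
[in] archive.relocate s→/driplosn d→/bricra_i
:: ok
[in] archive.inscribe p→/vasmoflo c→bopufla
:: created
[in] exchanger.re v→-5334 u_from→lb u_to→g
:: -120973085079/50000


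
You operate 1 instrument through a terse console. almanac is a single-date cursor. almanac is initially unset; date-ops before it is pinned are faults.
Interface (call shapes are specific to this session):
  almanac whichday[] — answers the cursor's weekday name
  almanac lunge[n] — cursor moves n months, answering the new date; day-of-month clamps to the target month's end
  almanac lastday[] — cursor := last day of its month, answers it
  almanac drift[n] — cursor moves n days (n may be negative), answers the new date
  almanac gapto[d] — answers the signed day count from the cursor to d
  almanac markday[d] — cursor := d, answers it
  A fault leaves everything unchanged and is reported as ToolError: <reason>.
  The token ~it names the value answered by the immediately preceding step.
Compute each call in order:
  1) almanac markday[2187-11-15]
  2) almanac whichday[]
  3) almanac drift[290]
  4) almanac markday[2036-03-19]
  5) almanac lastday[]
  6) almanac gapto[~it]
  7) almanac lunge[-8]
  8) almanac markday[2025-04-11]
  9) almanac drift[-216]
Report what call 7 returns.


$ almanac markday d: 2187-11-15
:: 2187-11-15
$ almanac whichday
:: Thursday
$ almanac drift n: 290
:: 2188-08-31
$ almanac markday d: 2036-03-19
:: 2036-03-19
$ almanac lastday
:: 2036-03-31
$ almanac gapto d: ~it
:: 0
$ almanac lunge n: -8
:: 2035-07-31
$ almanac markday d: 2025-04-11
:: 2025-04-11
$ almanac drift n: -216
:: 2024-09-07

Answer: 2035-07-31


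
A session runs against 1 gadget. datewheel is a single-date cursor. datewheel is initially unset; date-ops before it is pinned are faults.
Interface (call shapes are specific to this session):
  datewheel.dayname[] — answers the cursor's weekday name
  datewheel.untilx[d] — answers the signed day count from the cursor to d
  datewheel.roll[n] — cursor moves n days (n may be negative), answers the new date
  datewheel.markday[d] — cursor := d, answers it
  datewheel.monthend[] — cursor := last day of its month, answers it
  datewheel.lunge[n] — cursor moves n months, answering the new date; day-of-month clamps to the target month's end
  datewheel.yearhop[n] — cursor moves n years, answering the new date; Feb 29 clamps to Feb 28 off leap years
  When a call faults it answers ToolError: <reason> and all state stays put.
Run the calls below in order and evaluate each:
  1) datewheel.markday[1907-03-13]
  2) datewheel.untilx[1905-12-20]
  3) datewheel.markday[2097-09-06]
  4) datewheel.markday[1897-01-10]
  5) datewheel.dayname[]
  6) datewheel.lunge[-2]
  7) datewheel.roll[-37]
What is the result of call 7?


Answer: 1896-10-04

Derivation:
>>> datewheel.markday d='1907-03-13'
:: 1907-03-13
>>> datewheel.untilx d='1905-12-20'
:: -448
>>> datewheel.markday d='2097-09-06'
:: 2097-09-06
>>> datewheel.markday d='1897-01-10'
:: 1897-01-10
>>> datewheel.dayname
:: Sunday
>>> datewheel.lunge n='-2'
:: 1896-11-10
>>> datewheel.roll n='-37'
:: 1896-10-04


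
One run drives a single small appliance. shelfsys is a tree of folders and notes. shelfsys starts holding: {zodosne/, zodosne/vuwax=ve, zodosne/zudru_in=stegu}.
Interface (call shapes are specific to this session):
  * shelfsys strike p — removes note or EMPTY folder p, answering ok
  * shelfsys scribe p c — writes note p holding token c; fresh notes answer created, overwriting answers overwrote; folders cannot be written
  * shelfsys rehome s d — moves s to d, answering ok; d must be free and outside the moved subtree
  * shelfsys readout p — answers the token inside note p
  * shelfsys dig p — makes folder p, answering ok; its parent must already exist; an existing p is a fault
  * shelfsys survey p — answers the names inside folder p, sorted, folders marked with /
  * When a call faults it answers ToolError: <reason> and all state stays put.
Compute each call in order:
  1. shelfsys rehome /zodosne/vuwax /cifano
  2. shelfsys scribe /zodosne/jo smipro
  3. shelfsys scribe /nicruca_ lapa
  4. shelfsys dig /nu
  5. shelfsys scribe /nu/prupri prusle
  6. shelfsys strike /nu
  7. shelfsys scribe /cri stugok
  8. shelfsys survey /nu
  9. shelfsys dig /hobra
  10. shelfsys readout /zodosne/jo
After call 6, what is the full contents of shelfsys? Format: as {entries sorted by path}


Answer: {cifano=ve, nicruca_=lapa, nu/, nu/prupri=prusle, zodosne/, zodosne/jo=smipro, zodosne/zudru_in=stegu}

Derivation:
;; 1. shelfsys rehome(s→/zodosne/vuwax, d→/cifano) == ok
;; 2. shelfsys scribe(p→/zodosne/jo, c→smipro) == created
;; 3. shelfsys scribe(p→/nicruca_, c→lapa) == created
;; 4. shelfsys dig(p→/nu) == ok
;; 5. shelfsys scribe(p→/nu/prupri, c→prusle) == created
;; 6. shelfsys strike(p→/nu) == ToolError: not empty
;; 7. shelfsys scribe(p→/cri, c→stugok) == created
;; 8. shelfsys survey(p→/nu) == [prupri]
;; 9. shelfsys dig(p→/hobra) == ok
;; 10. shelfsys readout(p→/zodosne/jo) == smipro


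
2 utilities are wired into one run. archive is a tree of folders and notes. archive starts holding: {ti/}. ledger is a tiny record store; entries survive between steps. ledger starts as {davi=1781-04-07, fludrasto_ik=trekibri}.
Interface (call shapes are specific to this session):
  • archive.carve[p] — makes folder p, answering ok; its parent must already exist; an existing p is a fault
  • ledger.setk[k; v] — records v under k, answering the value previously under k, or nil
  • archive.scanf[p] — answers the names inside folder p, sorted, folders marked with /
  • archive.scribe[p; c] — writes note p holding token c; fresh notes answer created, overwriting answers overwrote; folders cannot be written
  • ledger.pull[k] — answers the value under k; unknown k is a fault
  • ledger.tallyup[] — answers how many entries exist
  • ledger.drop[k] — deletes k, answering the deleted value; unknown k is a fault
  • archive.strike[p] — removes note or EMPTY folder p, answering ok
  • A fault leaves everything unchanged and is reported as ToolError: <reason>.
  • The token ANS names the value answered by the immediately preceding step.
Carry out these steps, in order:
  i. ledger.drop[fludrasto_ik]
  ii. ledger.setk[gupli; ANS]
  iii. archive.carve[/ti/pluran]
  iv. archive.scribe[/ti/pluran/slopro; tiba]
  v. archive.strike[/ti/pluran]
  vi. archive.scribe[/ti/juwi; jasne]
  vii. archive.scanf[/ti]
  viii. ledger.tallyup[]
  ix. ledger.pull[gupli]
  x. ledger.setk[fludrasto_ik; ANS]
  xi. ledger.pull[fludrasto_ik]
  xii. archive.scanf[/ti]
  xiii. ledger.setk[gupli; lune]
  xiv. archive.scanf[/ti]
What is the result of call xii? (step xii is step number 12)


Do: drop[k→fludrasto_ik]
See: trekibri
Do: setk[k→gupli; v→ANS]
See: nil
Do: carve[p→/ti/pluran]
See: ok
Do: scribe[p→/ti/pluran/slopro; c→tiba]
See: created
Do: strike[p→/ti/pluran]
See: ToolError: not empty
Do: scribe[p→/ti/juwi; c→jasne]
See: created
Do: scanf[p→/ti]
See: [juwi, pluran/]
Do: tallyup[]
See: 2
Do: pull[k→gupli]
See: trekibri
Do: setk[k→fludrasto_ik; v→ANS]
See: nil
Do: pull[k→fludrasto_ik]
See: trekibri
Do: scanf[p→/ti]
See: [juwi, pluran/]
Do: setk[k→gupli; v→lune]
See: trekibri
Do: scanf[p→/ti]
See: [juwi, pluran/]

Answer: [juwi, pluran/]


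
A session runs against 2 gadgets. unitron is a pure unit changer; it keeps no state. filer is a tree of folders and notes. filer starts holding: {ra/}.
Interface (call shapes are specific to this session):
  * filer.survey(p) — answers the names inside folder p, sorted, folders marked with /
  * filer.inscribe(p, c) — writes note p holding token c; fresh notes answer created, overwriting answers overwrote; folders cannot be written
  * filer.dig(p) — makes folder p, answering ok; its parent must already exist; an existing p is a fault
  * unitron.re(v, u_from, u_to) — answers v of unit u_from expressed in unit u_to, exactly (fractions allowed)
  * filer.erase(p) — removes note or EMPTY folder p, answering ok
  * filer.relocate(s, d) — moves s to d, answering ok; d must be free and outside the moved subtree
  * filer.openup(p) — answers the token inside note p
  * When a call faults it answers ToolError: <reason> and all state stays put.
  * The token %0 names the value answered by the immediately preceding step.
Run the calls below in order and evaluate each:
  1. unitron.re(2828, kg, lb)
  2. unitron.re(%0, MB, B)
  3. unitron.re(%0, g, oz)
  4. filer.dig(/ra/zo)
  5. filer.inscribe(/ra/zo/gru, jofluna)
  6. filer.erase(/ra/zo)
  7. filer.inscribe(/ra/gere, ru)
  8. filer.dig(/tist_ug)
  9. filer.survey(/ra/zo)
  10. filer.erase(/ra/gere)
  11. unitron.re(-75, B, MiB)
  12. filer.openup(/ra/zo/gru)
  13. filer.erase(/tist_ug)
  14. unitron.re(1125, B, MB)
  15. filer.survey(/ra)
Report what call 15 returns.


Now I run re using 2828, kg, lb, giving 40400000000/6479891.
Calling re using %0, MB, B, which returns 40400000000000000/6479891.
Invoking re using %0, g, oz, and observe 64640000000000000000000/293922911603167.
Invoking dig using /ra/zo: ok.
Then inscribe using /ra/zo/gru, jofluna, and observe created.
I try erase using /ra/zo, and see ToolError: not empty.
Next I call inscribe using /ra/gere, ru: created.
Invoking dig using /tist_ug, which returns ok.
Calling survey using /ra/zo, yielding [gru].
I run erase using /ra/gere, yielding ok.
Calling re using -75, B, MiB, and get -75/1048576.
I invoke openup using /ra/zo/gru: jofluna.
Next I call erase using /tist_ug, and see ok.
I try re using 1125, B, MB, and see 9/8000.
Calling survey using /ra, → [zo/].

Answer: [zo/]


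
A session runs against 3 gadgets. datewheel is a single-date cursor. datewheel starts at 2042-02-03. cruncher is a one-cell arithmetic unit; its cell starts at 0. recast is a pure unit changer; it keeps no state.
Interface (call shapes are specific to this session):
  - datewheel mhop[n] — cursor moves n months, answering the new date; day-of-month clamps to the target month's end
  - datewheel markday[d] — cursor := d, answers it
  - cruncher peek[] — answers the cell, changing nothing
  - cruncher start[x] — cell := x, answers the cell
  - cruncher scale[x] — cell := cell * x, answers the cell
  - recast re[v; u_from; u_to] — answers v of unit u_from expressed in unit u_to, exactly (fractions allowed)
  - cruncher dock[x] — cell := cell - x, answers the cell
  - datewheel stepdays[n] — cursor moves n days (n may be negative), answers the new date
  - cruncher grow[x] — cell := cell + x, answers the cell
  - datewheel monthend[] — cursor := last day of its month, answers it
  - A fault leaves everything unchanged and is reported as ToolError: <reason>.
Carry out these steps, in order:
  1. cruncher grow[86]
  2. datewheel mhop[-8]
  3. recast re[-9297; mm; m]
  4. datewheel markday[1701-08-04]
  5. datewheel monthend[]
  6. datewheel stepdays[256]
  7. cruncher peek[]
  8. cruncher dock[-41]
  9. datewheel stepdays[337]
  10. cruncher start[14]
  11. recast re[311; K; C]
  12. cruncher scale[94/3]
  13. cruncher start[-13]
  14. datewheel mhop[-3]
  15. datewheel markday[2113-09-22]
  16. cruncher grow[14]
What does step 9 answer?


Answer: 1703-04-16

Derivation:
==> cruncher grow(x: 86)
<== 86
==> datewheel mhop(n: -8)
<== 2041-06-03
==> recast re(v: -9297, u_from: mm, u_to: m)
<== -9297/1000
==> datewheel markday(d: 1701-08-04)
<== 1701-08-04
==> datewheel monthend()
<== 1701-08-31
==> datewheel stepdays(n: 256)
<== 1702-05-14
==> cruncher peek()
<== 86
==> cruncher dock(x: -41)
<== 127
==> datewheel stepdays(n: 337)
<== 1703-04-16
==> cruncher start(x: 14)
<== 14
==> recast re(v: 311, u_from: K, u_to: C)
<== 757/20
==> cruncher scale(x: 94/3)
<== 1316/3
==> cruncher start(x: -13)
<== -13
==> datewheel mhop(n: -3)
<== 1703-01-16
==> datewheel markday(d: 2113-09-22)
<== 2113-09-22
==> cruncher grow(x: 14)
<== 1


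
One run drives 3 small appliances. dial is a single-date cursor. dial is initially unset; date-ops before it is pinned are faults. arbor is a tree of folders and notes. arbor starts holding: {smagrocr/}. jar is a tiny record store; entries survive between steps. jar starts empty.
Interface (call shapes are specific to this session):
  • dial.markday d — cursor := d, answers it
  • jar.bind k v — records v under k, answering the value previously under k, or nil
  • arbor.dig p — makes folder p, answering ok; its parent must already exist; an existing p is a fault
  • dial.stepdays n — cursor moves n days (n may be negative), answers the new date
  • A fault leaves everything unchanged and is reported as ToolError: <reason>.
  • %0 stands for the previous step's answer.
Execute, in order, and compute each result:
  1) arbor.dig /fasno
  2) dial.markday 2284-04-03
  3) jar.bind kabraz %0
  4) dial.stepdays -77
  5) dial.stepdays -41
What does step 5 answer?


Answer: 2283-12-07

Derivation:
·→ dig(p=/fasno)
·← ok
·→ markday(d=2284-04-03)
·← 2284-04-03
·→ bind(k=kabraz, v=%0)
·← nil
·→ stepdays(n=-77)
·← 2284-01-17
·→ stepdays(n=-41)
·← 2283-12-07


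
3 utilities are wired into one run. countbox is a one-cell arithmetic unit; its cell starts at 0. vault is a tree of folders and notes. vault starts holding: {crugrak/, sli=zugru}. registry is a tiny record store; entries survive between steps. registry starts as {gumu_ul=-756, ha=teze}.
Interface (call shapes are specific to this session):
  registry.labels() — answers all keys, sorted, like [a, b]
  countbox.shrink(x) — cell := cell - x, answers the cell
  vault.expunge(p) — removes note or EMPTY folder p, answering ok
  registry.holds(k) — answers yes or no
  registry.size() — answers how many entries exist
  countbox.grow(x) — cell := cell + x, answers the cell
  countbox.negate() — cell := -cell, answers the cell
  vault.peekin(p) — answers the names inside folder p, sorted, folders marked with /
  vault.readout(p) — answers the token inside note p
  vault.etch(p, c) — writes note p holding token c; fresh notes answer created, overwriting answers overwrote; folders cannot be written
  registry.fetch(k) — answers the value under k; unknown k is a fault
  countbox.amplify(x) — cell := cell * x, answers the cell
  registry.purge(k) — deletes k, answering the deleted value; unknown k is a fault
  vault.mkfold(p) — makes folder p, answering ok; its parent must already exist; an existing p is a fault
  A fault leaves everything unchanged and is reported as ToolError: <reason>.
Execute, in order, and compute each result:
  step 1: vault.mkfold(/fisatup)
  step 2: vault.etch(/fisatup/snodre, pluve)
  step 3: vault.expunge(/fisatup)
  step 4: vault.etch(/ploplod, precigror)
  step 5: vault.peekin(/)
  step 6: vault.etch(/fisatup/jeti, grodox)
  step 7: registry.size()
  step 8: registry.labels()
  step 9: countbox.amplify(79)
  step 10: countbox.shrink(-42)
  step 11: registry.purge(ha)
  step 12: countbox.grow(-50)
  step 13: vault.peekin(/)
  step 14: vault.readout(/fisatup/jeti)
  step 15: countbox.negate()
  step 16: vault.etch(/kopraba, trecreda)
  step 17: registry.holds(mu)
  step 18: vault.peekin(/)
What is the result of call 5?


Answer: [crugrak/, fisatup/, ploplod, sli]

Derivation:
I call vault.mkfold with p: /fisatup, and get ok.
Calling vault.etch with p: /fisatup/snodre, c: pluve, yielding created.
Using vault.expunge with p: /fisatup, yielding ToolError: not empty.
Invoking vault.etch with p: /ploplod, c: precigror, — result: created.
I call vault.peekin with p: /, yielding [crugrak/, fisatup/, ploplod, sli].
Next I call vault.etch with p: /fisatup/jeti, c: grodox, → created.
Next I call registry.size(), and observe 2.
I invoke registry.labels, → [gumu_ul, ha].
Now I run countbox.amplify with x: 79, giving 0.
Calling countbox.shrink with x: -42, and see 42.
Now I run registry.purge with k: ha, — result: teze.
I run countbox.grow with x: -50: -8.
Next I call vault.peekin with p: /, and see [crugrak/, fisatup/, ploplod, sli].
I invoke vault.readout with p: /fisatup/jeti, and observe grodox.
Then countbox.negate(), and get 8.
I run vault.etch with p: /kopraba, c: trecreda: created.
I call registry.holds with k: mu, giving no.
Next I call vault.peekin with p: /, giving [crugrak/, fisatup/, kopraba, ploplod, sli].
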